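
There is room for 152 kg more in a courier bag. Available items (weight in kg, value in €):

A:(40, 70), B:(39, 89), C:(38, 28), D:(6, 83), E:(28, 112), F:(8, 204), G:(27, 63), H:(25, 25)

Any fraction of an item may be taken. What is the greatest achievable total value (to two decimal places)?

Sort by value per unit weight and fill in that order.
Order: F (204/8=25.50) > D (83/6=13.83) > E (112/28=4.00) > G (63/27=2.33) > B (89/39=2.28) > A (70/40=1.75) > H (25/25=1.00) > C (28/38=0.74)
Fill: take F (8 @ 204) → take D (6 @ 83) → take E (28 @ 112) → take G (27 @ 63) → take B (39 @ 89) → take A (40 @ 70) → take 4/25 of H → 4.00; 152/152 used.
Total value = 625.00

625.00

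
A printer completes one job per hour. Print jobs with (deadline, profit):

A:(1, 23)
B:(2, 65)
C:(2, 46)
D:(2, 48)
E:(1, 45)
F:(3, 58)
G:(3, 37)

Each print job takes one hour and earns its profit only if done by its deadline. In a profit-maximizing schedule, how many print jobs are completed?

3

Profit order: B=65 F=58 D=48 C=46 E=45 G=37 A=23
Assign: B→slot 2, F→slot 3, D→slot 1, C skipped, E skipped, G skipped, A skipped.
Slots: [1:D] [2:B] [3:F]
3 of 7 scheduled.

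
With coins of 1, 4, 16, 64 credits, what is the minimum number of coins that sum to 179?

179 − 2×64→51 − 3×16→3 − 3×1→0
Total coins = 2 + 3 + 3 = 8

8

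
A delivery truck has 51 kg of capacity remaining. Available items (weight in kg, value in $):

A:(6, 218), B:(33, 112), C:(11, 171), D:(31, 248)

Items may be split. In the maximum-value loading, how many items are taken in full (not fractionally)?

3

Ratios (sorted): A 36.33, C 15.55, D 8.00, B 3.39
take A (6 @ 218); take C (11 @ 171); take D (31 @ 248); take 3/33 of B → 10.18. Capacity used 51/51.
3 item(s) taken whole; one partial (take 3/33 of B).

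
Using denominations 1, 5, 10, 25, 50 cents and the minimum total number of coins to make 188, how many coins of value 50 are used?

3

188 − 3×50→38 − 1×25→13 − 1×10→3 − 3×1→0
Count of 50: 3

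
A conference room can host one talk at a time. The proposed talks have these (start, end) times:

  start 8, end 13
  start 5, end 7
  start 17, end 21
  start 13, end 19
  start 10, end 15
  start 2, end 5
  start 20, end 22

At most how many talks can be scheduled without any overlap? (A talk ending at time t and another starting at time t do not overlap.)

By end time: (2,5), (5,7), (8,13), (10,15), (13,19), (17,21), (20,22).
Pick (2,5); next start ≥ 5 → (5,7); next start ≥ 7 → (8,13); next start ≥ 13 → (13,19); next start ≥ 19 → (20,22).
Selected 5 talks.

5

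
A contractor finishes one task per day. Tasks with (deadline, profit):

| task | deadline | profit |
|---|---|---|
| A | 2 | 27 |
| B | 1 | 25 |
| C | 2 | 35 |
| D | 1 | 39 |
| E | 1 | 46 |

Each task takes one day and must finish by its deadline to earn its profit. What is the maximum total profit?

81

Sort by profit descending; place each in the latest free slot ≤ its deadline.
By profit: E(d1,46), D(d1,39), C(d2,35), A(d2,27), B(d1,25)
E→slot 1; D skipped; C→slot 2; A skipped; B skipped.
Profit = 46 + 35 = 81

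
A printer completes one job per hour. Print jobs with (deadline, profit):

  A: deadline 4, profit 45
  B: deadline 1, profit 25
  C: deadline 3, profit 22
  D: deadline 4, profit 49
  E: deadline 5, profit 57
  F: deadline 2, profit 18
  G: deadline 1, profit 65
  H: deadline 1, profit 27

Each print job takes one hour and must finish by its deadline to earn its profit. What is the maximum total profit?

Profit order: G=65 E=57 D=49 A=45 H=27 B=25 C=22 F=18
Assign: G→slot 1, E→slot 5, D→slot 4, A→slot 3, H skipped, B skipped, C→slot 2, F skipped.
Slots: [1:G] [2:C] [3:A] [4:D] [5:E]
Profit = 65 + 22 + 45 + 49 + 57 = 238

238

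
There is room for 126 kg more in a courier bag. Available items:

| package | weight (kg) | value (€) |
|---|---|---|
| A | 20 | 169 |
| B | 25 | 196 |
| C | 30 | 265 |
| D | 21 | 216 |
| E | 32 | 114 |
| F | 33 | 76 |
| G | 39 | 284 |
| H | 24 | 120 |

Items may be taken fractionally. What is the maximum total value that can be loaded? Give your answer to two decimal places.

1064.46

Greedy by value/weight ratio, highest first.
Ratios (sorted): D 10.29, C 8.83, A 8.45, B 7.84, G 7.28, H 5.00, E 3.56, F 2.30
take D (21 @ 216); take C (30 @ 265); take A (20 @ 169); take B (25 @ 196); take 30/39 of G → 218.46. Capacity used 126/126.
Total value = 1064.46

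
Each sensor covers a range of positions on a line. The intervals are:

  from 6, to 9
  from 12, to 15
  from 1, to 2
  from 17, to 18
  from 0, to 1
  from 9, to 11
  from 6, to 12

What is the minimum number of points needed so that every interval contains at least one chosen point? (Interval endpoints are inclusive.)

Sort by right endpoint; whenever an interval is uncovered, place a point at its right end.
Sorted: [0,1] [1,2] [6,9] [9,11] [6,12] [12,15] [17,18]
{[0,1],[1,2]} hit by 1; {[6,9],[9,11],[6,12]} hit by 9; {[12,15]} hit by 15; {[17,18]} hit by 18.
Points: 1, 9, 15, 18 (4 total).

4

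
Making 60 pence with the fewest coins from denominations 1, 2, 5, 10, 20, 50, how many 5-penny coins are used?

Use the largest denomination that fits, subtract, and repeat.
60 = 1×50 + 1×10
Count of 5: 0

0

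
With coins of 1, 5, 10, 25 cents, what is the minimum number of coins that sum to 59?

7

Use the largest denomination that fits, subtract, and repeat.
59 − 2×25→9 − 1×5→4 − 4×1→0
Total coins = 2 + 1 + 4 = 7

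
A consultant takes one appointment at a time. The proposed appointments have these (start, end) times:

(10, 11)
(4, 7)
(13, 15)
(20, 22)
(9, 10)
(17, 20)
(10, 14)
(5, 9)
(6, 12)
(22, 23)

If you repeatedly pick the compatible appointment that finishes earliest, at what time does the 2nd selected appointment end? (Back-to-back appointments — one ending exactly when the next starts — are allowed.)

10

Sorted by end: (4,7)  (5,9)  (9,10)  (10,11)  (6,12)  (10,14)  (13,15)  (17,20)  (20,22)  (22,23)
take (4,7); take (9,10); take (10,11); take (13,15); take (17,20); take (20,22); take (22,23).
Selected: (4,7) (9,10) (10,11) (13,15) (17,20) (20,22) (22,23)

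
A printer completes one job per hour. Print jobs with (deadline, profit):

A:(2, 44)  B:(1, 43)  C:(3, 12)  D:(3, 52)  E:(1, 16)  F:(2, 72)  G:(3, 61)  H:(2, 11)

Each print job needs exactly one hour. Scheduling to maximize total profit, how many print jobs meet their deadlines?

Sort by profit descending; place each in the latest free slot ≤ its deadline.
Profit order: F=72 G=61 D=52 A=44 B=43 E=16 C=12 H=11
Assign: F→slot 2, G→slot 3, D→slot 1, A skipped, B skipped, E skipped, C skipped, H skipped.
Slots: [1:D] [2:F] [3:G]
3 of 8 scheduled.

3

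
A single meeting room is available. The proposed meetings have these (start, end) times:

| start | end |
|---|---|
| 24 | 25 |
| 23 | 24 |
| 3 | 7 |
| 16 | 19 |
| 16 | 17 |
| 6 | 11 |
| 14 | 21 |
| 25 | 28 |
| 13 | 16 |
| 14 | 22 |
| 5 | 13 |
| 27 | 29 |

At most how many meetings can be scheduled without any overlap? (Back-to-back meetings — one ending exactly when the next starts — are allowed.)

6

Sorted by end: (3,7)  (6,11)  (5,13)  (13,16)  (16,17)  (16,19)  (14,21)  (14,22)  (23,24)  (24,25)  (25,28)  (27,29)
take (3,7); take (13,16); take (16,17); skip (14,22); take (23,24); take (24,25); take (25,28).
Selected 6 meetings.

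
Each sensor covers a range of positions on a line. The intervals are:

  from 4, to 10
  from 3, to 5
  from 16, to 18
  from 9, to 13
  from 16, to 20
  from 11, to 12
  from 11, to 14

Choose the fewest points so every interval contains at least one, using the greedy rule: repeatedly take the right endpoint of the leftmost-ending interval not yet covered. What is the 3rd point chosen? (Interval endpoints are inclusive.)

Process intervals by earliest right end; each time one isn't hit yet, stab at its right endpoint.
Sorted: [3,5] [4,10] [11,12] [9,13] [11,14] [16,18] [16,20]
{[3,5],[4,10]} hit by 5; {[11,12],[9,13],[11,14]} hit by 12; {[16,18],[16,20]} hit by 18.
Points: 5, 12, 18 (3 total).

18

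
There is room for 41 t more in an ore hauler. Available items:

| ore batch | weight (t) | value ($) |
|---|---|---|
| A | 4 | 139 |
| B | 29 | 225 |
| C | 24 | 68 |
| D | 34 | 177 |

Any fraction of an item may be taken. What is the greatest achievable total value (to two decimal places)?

Greedy by value/weight ratio, highest first.
Ratios (sorted): A 34.75, B 7.76, D 5.21, C 2.83
take A (4 @ 139); take B (29 @ 225); take 8/34 of D → 41.65. Capacity used 41/41.
Total value = 405.65

405.65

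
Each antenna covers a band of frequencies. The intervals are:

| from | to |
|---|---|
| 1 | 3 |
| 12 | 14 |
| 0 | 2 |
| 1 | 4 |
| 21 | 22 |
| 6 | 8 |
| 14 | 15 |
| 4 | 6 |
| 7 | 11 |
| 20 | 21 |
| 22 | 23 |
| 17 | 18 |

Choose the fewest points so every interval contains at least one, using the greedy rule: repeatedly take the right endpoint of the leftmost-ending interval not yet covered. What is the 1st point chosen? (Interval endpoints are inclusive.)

Process intervals by earliest right end; each time one isn't hit yet, stab at its right endpoint.
By right end: [0,2]  [1,3]  [1,4]  [4,6]  [6,8]  [7,11]  [12,14]  [14,15]  [17,18]  [20,21]  [21,22]  [22,23]
[0,2] uncovered → point at 2; [4,6] uncovered → point at 6; [7,11] uncovered → point at 11; [12,14] uncovered → point at 14; [17,18] uncovered → point at 18; [20,21] uncovered → point at 21; [22,23] uncovered → point at 23.
Points: 2, 6, 11, 14, 18, 21, 23 (7 total).

2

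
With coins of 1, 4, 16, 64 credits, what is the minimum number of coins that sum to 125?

Greedy: take as many of the largest coin as possible, then repeat with the remainder.
125 = 1×64 + 3×16 + 3×4 + 1×1
Total coins = 1 + 3 + 3 + 1 = 8

8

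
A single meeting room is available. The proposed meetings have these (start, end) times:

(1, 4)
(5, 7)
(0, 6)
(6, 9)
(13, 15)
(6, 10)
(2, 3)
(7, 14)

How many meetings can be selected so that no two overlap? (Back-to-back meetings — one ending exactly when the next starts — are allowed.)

3

Greedy by earliest finish: after sorting by end time, pick each interval compatible with the last pick.
By end time: (2,3), (1,4), (0,6), (5,7), (6,9), (6,10), (7,14), (13,15).
Pick (2,3); next start ≥ 3 → (5,7); next start ≥ 7 → (7,14).
Selected 3 meetings.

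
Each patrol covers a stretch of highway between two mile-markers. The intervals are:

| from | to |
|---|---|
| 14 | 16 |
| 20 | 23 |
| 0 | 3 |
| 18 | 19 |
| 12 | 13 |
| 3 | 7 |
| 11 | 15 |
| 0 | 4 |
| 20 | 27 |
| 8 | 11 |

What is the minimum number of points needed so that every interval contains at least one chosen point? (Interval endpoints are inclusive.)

By right end: [0,3]  [0,4]  [3,7]  [8,11]  [12,13]  [11,15]  [14,16]  [18,19]  [20,23]  [20,27]
[0,3] uncovered → point at 3; [8,11] uncovered → point at 11; [12,13] uncovered → point at 13; [14,16] uncovered → point at 16; [18,19] uncovered → point at 19; [20,23] uncovered → point at 23.
Points: 3, 11, 13, 16, 19, 23 (6 total).

6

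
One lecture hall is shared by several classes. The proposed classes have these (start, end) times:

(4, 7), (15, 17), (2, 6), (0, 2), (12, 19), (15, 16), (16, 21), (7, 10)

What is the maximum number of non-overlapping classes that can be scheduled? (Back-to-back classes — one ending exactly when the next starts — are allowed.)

Sorted by end: (0,2)  (2,6)  (4,7)  (7,10)  (15,16)  (15,17)  (12,19)  (16,21)
take (0,2); take (2,6); skip (4,7); take (7,10); take (15,16); skip (15,17); skip (12,19); take (16,21).
Selected 5 classes.

5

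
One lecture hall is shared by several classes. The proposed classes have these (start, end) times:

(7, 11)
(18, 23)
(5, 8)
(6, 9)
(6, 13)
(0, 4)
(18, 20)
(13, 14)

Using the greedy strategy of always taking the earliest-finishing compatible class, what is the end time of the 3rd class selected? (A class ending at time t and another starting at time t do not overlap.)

14

Greedy by earliest finish: after sorting by end time, pick each interval compatible with the last pick.
Sorted by end: (0,4)  (5,8)  (6,9)  (7,11)  (6,13)  (13,14)  (18,20)  (18,23)
take (0,4); take (5,8); skip (6,13); take (13,14); take (18,20).
Selected: (0,4) (5,8) (13,14) (18,20)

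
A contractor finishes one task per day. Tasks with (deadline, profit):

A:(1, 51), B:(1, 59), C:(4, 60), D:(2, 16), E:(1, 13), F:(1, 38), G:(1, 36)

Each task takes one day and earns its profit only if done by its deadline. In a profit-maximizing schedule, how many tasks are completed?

By profit: C(d4,60), B(d1,59), A(d1,51), F(d1,38), G(d1,36), D(d2,16), E(d1,13)
C→slot 4; B→slot 1; A skipped; F skipped; G skipped; D→slot 2; E skipped.
3 of 7 scheduled.

3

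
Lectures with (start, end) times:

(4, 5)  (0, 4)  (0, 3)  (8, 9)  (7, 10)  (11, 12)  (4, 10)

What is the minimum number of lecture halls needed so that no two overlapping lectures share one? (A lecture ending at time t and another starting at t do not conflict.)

3

Events (time:±→running): 0:+→1 0:+→2 3:-→1 4:-→0 4:+→1 4:+→2 5:-→1 7:+→2 8:+→3 … peak 3.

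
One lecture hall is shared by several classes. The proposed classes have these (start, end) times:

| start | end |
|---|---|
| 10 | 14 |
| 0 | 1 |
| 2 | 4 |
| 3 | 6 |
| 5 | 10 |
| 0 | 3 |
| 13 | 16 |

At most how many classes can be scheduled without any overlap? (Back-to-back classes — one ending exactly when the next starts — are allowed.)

Order by finish time; keep every interval that doesn't clash with the previous kept one.
Sorted by end: (0,1)  (0,3)  (2,4)  (3,6)  (5,10)  (10,14)  (13,16)
take (0,1); take (2,4); take (5,10); take (10,14); skip (13,16).
Selected 4 classes.

4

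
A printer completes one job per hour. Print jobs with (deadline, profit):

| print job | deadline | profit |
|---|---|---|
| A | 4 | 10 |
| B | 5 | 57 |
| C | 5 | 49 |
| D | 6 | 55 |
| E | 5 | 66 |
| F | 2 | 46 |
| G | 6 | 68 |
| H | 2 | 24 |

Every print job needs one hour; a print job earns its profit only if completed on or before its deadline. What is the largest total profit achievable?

Take jobs in profit order; each goes to the latest open slot no later than its deadline.
By profit: G(d6,68), E(d5,66), B(d5,57), D(d6,55), C(d5,49), F(d2,46), H(d2,24), A(d4,10)
G→slot 6; E→slot 5; B→slot 4; D→slot 3; C→slot 2; F→slot 1; H skipped; A skipped.
Profit = 46 + 49 + 55 + 57 + 66 + 68 = 341

341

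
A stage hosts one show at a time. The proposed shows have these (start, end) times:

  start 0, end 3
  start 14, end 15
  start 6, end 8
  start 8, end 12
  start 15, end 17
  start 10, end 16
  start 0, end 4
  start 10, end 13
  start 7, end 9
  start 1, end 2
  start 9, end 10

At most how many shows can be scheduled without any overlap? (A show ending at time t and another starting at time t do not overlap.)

6

Sorted by end: (1,2)  (0,3)  (0,4)  (6,8)  (7,9)  (9,10)  (8,12)  (10,13)  (14,15)  (10,16)  (15,17)
take (1,2); skip (0,4); take (6,8); take (9,10); take (10,13); take (14,15); skip (10,16); take (15,17).
Selected 6 shows.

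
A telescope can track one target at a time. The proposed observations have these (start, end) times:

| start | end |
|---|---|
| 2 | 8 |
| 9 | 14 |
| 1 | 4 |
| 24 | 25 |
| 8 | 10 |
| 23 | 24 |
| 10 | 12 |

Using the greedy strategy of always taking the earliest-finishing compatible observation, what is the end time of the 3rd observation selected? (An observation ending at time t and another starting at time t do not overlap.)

Sort by end time and greedily take each interval whose start is ≥ the last chosen end.
By end time: (1,4), (2,8), (8,10), (10,12), (9,14), (23,24), (24,25).
Pick (1,4); next start ≥ 4 → (8,10); next start ≥ 10 → (10,12); next start ≥ 12 → (23,24); next start ≥ 24 → (24,25).
Selected: (1,4) (8,10) (10,12) (23,24) (24,25)

12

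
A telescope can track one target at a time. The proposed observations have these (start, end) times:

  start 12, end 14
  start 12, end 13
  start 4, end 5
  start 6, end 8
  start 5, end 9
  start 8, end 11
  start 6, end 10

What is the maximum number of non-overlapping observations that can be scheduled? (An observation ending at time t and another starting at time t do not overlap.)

Sorted by end: (4,5)  (6,8)  (5,9)  (6,10)  (8,11)  (12,13)  (12,14)
take (4,5); take (6,8); skip (6,10); take (8,11); take (12,13).
Selected 4 observations.

4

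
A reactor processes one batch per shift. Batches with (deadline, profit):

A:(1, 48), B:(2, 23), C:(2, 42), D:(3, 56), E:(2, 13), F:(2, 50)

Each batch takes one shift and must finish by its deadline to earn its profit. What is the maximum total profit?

Sort by profit descending; place each in the latest free slot ≤ its deadline.
Profit order: D=56 F=50 A=48 C=42 B=23 E=13
Assign: D→slot 3, F→slot 2, A→slot 1, C skipped, B skipped, E skipped.
Slots: [1:A] [2:F] [3:D]
Profit = 48 + 50 + 56 = 154

154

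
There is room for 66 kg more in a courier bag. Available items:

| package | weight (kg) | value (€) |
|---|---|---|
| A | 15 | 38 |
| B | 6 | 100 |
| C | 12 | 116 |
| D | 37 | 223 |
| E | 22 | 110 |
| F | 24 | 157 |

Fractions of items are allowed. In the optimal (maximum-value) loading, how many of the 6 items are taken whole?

Sort by value per unit weight and fill in that order.
Order: B (100/6=16.67) > C (116/12=9.67) > F (157/24=6.54) > D (223/37=6.03) > E (110/22=5.00) > A (38/15=2.53)
Fill: take B (6 @ 100) → take C (12 @ 116) → take F (24 @ 157) → take 24/37 of D → 144.65; 66/66 used.
3 item(s) taken whole; one partial (take 24/37 of D).

3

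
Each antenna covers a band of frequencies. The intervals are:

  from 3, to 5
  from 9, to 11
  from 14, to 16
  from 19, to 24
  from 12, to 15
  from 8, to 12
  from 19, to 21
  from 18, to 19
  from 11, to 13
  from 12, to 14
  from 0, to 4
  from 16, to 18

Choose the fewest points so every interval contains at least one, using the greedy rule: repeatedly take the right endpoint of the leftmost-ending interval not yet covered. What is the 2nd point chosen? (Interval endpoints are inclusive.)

11

Process intervals by earliest right end; each time one isn't hit yet, stab at its right endpoint.
Sorted: [0,4] [3,5] [9,11] [8,12] [11,13] [12,14] [12,15] [14,16] [16,18] [18,19] [19,21] [19,24]
{[0,4],[3,5]} hit by 4; {[9,11],[8,12],[11,13]} hit by 11; {[12,14],[12,15],[14,16]} hit by 14; {[16,18],[18,19]} hit by 18; {[19,21],[19,24]} hit by 21.
Points: 4, 11, 14, 18, 21 (5 total).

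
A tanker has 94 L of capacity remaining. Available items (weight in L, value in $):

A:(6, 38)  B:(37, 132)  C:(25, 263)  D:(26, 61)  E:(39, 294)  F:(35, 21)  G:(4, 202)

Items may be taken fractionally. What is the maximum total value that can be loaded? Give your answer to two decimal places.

868.35

Sort by value per unit weight and fill in that order.
Order: G (202/4=50.50) > C (263/25=10.52) > E (294/39=7.54) > A (38/6=6.33) > B (132/37=3.57) > D (61/26=2.35) > F (21/35=0.60)
Fill: take G (4 @ 202) → take C (25 @ 263) → take E (39 @ 294) → take A (6 @ 38) → take 20/37 of B → 71.35; 94/94 used.
Total value = 868.35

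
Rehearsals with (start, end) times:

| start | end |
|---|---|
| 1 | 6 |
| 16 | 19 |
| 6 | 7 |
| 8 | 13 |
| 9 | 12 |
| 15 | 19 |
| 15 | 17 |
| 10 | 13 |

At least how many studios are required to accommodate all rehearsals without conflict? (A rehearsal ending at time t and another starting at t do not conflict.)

3

The answer is the maximum number of intervals overlapping at any instant.
starts: [1, 6, 8, 9, 10, 15, 15, 16]
ends:   [6, 7, 12, 13, 13, 17, 19, 19]
s1→1 e6→0 s6→1 e7→0 s8→1 s9→2 s10→3  — peak 3.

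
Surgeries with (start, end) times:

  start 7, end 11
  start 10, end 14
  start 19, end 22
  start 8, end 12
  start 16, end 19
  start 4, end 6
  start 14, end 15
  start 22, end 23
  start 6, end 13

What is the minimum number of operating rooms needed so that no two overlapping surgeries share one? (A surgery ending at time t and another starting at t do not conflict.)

4

The answer is the maximum number of intervals overlapping at any instant.
Events (time:±→running): 4:+→1 6:-→0 6:+→1 7:+→2 8:+→3 10:+→4 … peak 4.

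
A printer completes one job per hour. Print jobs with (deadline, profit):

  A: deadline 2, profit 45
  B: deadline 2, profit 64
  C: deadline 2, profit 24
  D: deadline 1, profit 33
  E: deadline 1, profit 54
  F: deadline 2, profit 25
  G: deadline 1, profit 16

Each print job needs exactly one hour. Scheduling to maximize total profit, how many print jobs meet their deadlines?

2

Sort by profit descending; place each in the latest free slot ≤ its deadline.
Profit order: B=64 E=54 A=45 D=33 F=25 C=24 G=16
Assign: B→slot 2, E→slot 1, A skipped, D skipped, F skipped, C skipped, G skipped.
Slots: [1:E] [2:B]
2 of 7 scheduled.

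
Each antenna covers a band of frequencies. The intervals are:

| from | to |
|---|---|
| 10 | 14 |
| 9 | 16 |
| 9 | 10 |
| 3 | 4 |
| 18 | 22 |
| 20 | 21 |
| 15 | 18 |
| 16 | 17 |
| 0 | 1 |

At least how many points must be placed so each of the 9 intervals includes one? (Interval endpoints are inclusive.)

5

Process intervals by earliest right end; each time one isn't hit yet, stab at its right endpoint.
Sorted: [0,1] [3,4] [9,10] [10,14] [9,16] [16,17] [15,18] [20,21] [18,22]
{[0,1]} hit by 1; {[3,4]} hit by 4; {[9,10],[10,14],[9,16]} hit by 10; {[16,17],[15,18]} hit by 17; {[20,21],[18,22]} hit by 21.
Points: 1, 4, 10, 17, 21 (5 total).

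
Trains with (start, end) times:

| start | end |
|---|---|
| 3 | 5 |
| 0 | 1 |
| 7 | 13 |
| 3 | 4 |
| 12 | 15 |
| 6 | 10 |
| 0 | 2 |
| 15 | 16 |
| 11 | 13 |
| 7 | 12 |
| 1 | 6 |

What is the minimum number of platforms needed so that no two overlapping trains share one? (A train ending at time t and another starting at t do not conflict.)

Count concurrent intervals with a sweep; the peak is the room count.
starts: [0, 0, 1, 3, 3, 6, 7, 7, 11, 12, 15]
ends:   [1, 2, 4, 5, 6, 10, 12, 13, 13, 15, 16]
s0→1 s0→2 e1→1 s1→2 e2→1 s3→2 s3→3  — peak 3.

3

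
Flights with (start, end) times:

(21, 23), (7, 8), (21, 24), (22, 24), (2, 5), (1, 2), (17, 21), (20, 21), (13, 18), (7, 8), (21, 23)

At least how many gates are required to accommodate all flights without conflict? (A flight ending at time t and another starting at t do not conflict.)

4

The answer is the maximum number of intervals overlapping at any instant.
starts: [1, 2, 7, 7, 13, 17, 20, 21, 21, 21, 22]
ends:   [2, 5, 8, 8, 18, 21, 21, 23, 23, 24, 24]
s1→1 e2→0 s2→1 e5→0 s7→1 s7→2 e8→1 e8→0 s13→1 s17→2 e18→1 s20→2 e21→1 e21→0 s21→1 s21→2 s21→3 s22→4  — peak 4.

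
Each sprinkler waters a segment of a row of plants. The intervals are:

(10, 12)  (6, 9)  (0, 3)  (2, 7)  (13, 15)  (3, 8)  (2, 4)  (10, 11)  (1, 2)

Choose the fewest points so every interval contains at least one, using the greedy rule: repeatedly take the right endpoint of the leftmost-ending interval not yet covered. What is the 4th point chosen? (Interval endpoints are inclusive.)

15

Process intervals by earliest right end; each time one isn't hit yet, stab at its right endpoint.
By right end: [1,2]  [0,3]  [2,4]  [2,7]  [3,8]  [6,9]  [10,11]  [10,12]  [13,15]
[1,2] uncovered → point at 2; [3,8] uncovered → point at 8; [10,11] uncovered → point at 11; [13,15] uncovered → point at 15.
Points: 2, 8, 11, 15 (4 total).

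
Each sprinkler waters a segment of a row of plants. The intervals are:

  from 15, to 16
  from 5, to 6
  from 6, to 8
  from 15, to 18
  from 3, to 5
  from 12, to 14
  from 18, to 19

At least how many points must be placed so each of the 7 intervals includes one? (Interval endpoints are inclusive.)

By right end: [3,5]  [5,6]  [6,8]  [12,14]  [15,16]  [15,18]  [18,19]
[3,5] uncovered → point at 5; [6,8] uncovered → point at 8; [12,14] uncovered → point at 14; [15,16] uncovered → point at 16; [18,19] uncovered → point at 19.
Points: 5, 8, 14, 16, 19 (5 total).

5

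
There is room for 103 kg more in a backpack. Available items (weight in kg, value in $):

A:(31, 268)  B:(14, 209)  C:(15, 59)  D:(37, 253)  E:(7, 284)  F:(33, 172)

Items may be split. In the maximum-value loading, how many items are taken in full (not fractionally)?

4

Ratios (sorted): E 40.57, B 14.93, A 8.65, D 6.84, F 5.21, C 3.93
take E (7 @ 284); take B (14 @ 209); take A (31 @ 268); take D (37 @ 253); take 14/33 of F → 72.97. Capacity used 103/103.
4 item(s) taken whole; one partial (take 14/33 of F).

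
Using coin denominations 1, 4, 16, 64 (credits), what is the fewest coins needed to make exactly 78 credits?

Greedy: take as many of the largest coin as possible, then repeat with the remainder.
78 = 1×64 + 3×4 + 2×1
Total coins = 1 + 3 + 2 = 6

6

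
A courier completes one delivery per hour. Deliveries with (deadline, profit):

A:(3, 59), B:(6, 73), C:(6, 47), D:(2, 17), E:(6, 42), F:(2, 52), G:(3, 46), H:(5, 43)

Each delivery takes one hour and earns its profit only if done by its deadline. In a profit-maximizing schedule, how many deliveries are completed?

Take jobs in profit order; each goes to the latest open slot no later than its deadline.
Profit order: B=73 A=59 F=52 C=47 G=46 H=43 E=42 D=17
Assign: B→slot 6, A→slot 3, F→slot 2, C→slot 5, G→slot 1, H→slot 4, E skipped, D skipped.
Slots: [1:G] [2:F] [3:A] [4:H] [5:C] [6:B]
6 of 8 scheduled.

6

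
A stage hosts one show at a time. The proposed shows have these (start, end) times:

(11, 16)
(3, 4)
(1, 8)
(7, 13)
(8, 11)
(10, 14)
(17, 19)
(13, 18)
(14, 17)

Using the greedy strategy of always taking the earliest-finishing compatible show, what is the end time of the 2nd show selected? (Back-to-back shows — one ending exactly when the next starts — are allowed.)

11

Sort by end time and greedily take each interval whose start is ≥ the last chosen end.
By end time: (3,4), (1,8), (8,11), (7,13), (10,14), (11,16), (14,17), (13,18), (17,19).
Pick (3,4); next start ≥ 4 → (8,11); next start ≥ 11 → (11,16); next start ≥ 16 → (17,19).
Selected: (3,4) (8,11) (11,16) (17,19)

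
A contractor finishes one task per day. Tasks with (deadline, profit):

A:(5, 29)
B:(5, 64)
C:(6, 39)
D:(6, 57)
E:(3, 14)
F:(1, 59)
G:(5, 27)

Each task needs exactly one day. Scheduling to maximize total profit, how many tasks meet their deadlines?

6

Sort by profit descending; place each in the latest free slot ≤ its deadline.
Profit order: B=64 F=59 D=57 C=39 A=29 G=27 E=14
Assign: B→slot 5, F→slot 1, D→slot 6, C→slot 4, A→slot 3, G→slot 2, E skipped.
Slots: [1:F] [2:G] [3:A] [4:C] [5:B] [6:D]
6 of 7 scheduled.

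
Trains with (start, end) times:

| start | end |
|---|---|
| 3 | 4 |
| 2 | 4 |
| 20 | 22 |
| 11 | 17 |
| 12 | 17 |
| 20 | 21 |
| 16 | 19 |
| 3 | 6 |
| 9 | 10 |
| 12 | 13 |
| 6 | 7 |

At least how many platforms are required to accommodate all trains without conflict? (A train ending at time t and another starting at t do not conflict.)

Events (time:±→running): 2:+→1 3:+→2 3:+→3 … peak 3.

3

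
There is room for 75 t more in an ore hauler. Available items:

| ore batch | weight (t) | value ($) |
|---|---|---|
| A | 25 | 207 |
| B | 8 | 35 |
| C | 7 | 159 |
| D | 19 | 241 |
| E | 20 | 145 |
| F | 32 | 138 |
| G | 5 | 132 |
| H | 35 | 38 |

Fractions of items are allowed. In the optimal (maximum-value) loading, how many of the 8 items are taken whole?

4

Ratios (sorted): G 26.40, C 22.71, D 12.68, A 8.28, E 7.25, B 4.38, F 4.31, H 1.09
take G (5 @ 132); take C (7 @ 159); take D (19 @ 241); take A (25 @ 207); take 19/20 of E → 137.75. Capacity used 75/75.
4 item(s) taken whole; one partial (take 19/20 of E).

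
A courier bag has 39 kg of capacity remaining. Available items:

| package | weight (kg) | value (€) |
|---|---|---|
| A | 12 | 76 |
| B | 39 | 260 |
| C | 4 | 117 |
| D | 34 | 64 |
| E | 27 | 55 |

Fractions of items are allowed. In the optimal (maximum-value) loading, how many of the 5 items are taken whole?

1

Sort by value per unit weight and fill in that order.
Ratios (sorted): C 29.25, B 6.67, A 6.33, E 2.04, D 1.88
take C (4 @ 117); take 35/39 of B → 233.33. Capacity used 39/39.
1 item(s) taken whole; one partial (take 35/39 of B).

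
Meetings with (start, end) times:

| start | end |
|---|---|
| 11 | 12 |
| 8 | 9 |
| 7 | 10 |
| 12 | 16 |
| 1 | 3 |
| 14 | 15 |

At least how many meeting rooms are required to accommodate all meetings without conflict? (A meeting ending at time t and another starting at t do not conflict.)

2

The answer is the maximum number of intervals overlapping at any instant.
starts: [1, 7, 8, 11, 12, 14]
ends:   [3, 9, 10, 12, 15, 16]
s1→1 e3→0 s7→1 s8→2  — peak 2.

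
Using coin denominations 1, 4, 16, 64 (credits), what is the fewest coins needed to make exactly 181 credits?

7

Greedy: take as many of the largest coin as possible, then repeat with the remainder.
181 = 2×64 + 3×16 + 1×4 + 1×1
Total coins = 2 + 3 + 1 + 1 = 7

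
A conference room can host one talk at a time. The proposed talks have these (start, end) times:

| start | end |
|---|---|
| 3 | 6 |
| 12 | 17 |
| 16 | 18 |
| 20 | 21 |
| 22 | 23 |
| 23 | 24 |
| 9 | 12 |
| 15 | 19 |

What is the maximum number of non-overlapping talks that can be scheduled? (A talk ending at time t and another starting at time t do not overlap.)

6

By end time: (3,6), (9,12), (12,17), (16,18), (15,19), (20,21), (22,23), (23,24).
Pick (3,6); next start ≥ 6 → (9,12); next start ≥ 12 → (12,17); next start ≥ 17 → (20,21); next start ≥ 21 → (22,23); next start ≥ 23 → (23,24).
Selected 6 talks.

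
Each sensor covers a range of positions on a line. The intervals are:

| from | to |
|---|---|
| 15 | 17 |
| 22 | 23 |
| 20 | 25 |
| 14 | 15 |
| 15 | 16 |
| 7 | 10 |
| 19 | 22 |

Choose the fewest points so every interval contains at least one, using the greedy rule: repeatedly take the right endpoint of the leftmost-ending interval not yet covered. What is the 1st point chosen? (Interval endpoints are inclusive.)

Process intervals by earliest right end; each time one isn't hit yet, stab at its right endpoint.
By right end: [7,10]  [14,15]  [15,16]  [15,17]  [19,22]  [22,23]  [20,25]
[7,10] uncovered → point at 10; [14,15] uncovered → point at 15; [19,22] uncovered → point at 22.
Points: 10, 15, 22 (3 total).

10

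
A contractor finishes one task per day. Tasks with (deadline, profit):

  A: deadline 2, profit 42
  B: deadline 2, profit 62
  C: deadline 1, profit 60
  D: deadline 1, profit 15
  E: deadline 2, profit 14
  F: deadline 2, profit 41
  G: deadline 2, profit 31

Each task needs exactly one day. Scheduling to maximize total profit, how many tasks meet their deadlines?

Take jobs in profit order; each goes to the latest open slot no later than its deadline.
Profit order: B=62 C=60 A=42 F=41 G=31 D=15 E=14
Assign: B→slot 2, C→slot 1, A skipped, F skipped, G skipped, D skipped, E skipped.
Slots: [1:C] [2:B]
2 of 7 scheduled.

2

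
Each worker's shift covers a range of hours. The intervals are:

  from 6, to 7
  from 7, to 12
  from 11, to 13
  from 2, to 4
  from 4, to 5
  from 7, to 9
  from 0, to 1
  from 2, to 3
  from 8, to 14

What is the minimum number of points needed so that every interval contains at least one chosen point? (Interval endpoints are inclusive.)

5

Process intervals by earliest right end; each time one isn't hit yet, stab at its right endpoint.
By right end: [0,1]  [2,3]  [2,4]  [4,5]  [6,7]  [7,9]  [7,12]  [11,13]  [8,14]
[0,1] uncovered → point at 1; [2,3] uncovered → point at 3; [4,5] uncovered → point at 5; [6,7] uncovered → point at 7; [11,13] uncovered → point at 13.
Points: 1, 3, 5, 7, 13 (5 total).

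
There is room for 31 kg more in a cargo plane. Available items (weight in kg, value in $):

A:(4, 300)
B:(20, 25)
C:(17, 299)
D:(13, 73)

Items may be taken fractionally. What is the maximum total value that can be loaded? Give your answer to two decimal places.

655.15

Greedy by value/weight ratio, highest first.
Order: A (300/4=75.00) > C (299/17=17.59) > D (73/13=5.62) > B (25/20=1.25)
Fill: take A (4 @ 300) → take C (17 @ 299) → take 10/13 of D → 56.15; 31/31 used.
Total value = 655.15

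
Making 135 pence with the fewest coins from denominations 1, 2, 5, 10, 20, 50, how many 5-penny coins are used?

1

135 − 2×50→35 − 1×20→15 − 1×10→5 − 1×5→0
Count of 5: 1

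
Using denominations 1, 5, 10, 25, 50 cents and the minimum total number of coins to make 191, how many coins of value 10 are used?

1

Use the largest denomination that fits, subtract, and repeat.
191 = 3×50 + 1×25 + 1×10 + 1×5 + 1×1
Count of 10: 1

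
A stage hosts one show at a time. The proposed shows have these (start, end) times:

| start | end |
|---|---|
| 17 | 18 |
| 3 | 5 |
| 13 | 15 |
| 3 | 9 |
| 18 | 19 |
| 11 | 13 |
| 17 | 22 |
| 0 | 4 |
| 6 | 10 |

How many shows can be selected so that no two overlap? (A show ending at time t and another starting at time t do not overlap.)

6

By end time: (0,4), (3,5), (3,9), (6,10), (11,13), (13,15), (17,18), (18,19), (17,22).
Pick (0,4); next start ≥ 4 → (6,10); next start ≥ 10 → (11,13); next start ≥ 13 → (13,15); next start ≥ 15 → (17,18); next start ≥ 18 → (18,19).
Selected 6 shows.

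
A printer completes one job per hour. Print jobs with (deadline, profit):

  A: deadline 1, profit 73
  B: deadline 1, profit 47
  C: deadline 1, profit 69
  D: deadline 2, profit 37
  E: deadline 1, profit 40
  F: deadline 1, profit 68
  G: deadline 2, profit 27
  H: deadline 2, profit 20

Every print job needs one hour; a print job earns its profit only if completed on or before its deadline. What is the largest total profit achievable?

110

By profit: A(d1,73), C(d1,69), F(d1,68), B(d1,47), E(d1,40), D(d2,37), G(d2,27), H(d2,20)
A→slot 1; C skipped; F skipped; B skipped; E skipped; D→slot 2; G skipped; H skipped.
Profit = 73 + 37 = 110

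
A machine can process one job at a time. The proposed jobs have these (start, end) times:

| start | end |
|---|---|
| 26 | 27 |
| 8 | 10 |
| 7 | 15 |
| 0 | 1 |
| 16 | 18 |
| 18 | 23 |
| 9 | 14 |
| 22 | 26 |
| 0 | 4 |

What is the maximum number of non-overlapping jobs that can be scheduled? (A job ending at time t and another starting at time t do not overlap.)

Sort by end time and greedily take each interval whose start is ≥ the last chosen end.
Sorted by end: (0,1)  (0,4)  (8,10)  (9,14)  (7,15)  (16,18)  (18,23)  (22,26)  (26,27)
take (0,1); take (8,10); skip (9,14); skip (7,15); take (16,18); take (18,23); take (26,27).
Selected 5 jobs.

5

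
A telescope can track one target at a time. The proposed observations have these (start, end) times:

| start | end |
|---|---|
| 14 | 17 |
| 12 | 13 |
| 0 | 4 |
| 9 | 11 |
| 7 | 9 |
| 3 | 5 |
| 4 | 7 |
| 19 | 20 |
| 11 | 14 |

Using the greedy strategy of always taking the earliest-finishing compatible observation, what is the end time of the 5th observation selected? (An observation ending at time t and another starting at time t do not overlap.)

13

Sorted by end: (0,4)  (3,5)  (4,7)  (7,9)  (9,11)  (12,13)  (11,14)  (14,17)  (19,20)
take (0,4); take (4,7); take (7,9); take (9,11); take (12,13); take (14,17); take (19,20).
Selected: (0,4) (4,7) (7,9) (9,11) (12,13) (14,17) (19,20)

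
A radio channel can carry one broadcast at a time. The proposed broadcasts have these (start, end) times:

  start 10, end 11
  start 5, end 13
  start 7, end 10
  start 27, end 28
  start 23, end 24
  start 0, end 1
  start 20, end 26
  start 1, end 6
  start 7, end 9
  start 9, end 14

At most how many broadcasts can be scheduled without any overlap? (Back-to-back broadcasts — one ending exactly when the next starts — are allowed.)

6

Sort by end time and greedily take each interval whose start is ≥ the last chosen end.
By end time: (0,1), (1,6), (7,9), (7,10), (10,11), (5,13), (9,14), (23,24), (20,26), (27,28).
Pick (0,1); next start ≥ 1 → (1,6); next start ≥ 6 → (7,9); next start ≥ 9 → (10,11); next start ≥ 11 → (23,24); next start ≥ 24 → (27,28).
Selected 6 broadcasts.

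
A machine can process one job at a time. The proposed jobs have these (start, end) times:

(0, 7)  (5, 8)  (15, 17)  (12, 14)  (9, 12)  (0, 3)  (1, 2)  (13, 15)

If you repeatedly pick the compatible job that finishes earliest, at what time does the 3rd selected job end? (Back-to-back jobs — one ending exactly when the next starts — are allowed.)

12

Sort by end time and greedily take each interval whose start is ≥ the last chosen end.
Sorted by end: (1,2)  (0,3)  (0,7)  (5,8)  (9,12)  (12,14)  (13,15)  (15,17)
take (1,2); take (5,8); take (9,12); take (12,14); skip (13,15); take (15,17).
Selected: (1,2) (5,8) (9,12) (12,14) (15,17)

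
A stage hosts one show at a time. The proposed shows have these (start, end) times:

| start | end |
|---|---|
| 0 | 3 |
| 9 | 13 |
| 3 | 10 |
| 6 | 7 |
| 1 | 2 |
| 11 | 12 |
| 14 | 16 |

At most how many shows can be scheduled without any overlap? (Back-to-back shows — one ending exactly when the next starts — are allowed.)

4

Order by finish time; keep every interval that doesn't clash with the previous kept one.
By end time: (1,2), (0,3), (6,7), (3,10), (11,12), (9,13), (14,16).
Pick (1,2); next start ≥ 2 → (6,7); next start ≥ 7 → (11,12); next start ≥ 12 → (14,16).
Selected 4 shows.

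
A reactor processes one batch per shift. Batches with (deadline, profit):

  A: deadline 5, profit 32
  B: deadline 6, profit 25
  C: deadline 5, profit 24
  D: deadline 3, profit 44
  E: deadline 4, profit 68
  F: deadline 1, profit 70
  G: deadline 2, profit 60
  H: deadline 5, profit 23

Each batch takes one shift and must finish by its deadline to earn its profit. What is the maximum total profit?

Sort by profit descending; place each in the latest free slot ≤ its deadline.
Profit order: F=70 E=68 G=60 D=44 A=32 B=25 C=24 H=23
Assign: F→slot 1, E→slot 4, G→slot 2, D→slot 3, A→slot 5, B→slot 6, C skipped, H skipped.
Slots: [1:F] [2:G] [3:D] [4:E] [5:A] [6:B]
Profit = 70 + 60 + 44 + 68 + 32 + 25 = 299

299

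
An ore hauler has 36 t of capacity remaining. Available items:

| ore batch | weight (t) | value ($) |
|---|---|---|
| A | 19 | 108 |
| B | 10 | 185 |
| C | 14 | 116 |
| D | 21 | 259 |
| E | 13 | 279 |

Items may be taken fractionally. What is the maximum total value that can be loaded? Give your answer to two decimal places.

624.33

Sort by value per unit weight and fill in that order.
Ratios (sorted): E 21.46, B 18.50, D 12.33, C 8.29, A 5.68
take E (13 @ 279); take B (10 @ 185); take 13/21 of D → 160.33. Capacity used 36/36.
Total value = 624.33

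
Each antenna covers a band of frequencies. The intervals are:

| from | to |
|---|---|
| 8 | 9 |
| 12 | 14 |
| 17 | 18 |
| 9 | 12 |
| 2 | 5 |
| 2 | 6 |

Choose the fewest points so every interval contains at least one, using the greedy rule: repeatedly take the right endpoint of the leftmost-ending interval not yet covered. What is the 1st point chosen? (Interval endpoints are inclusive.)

Sort by right endpoint; whenever an interval is uncovered, place a point at its right end.
By right end: [2,5]  [2,6]  [8,9]  [9,12]  [12,14]  [17,18]
[2,5] uncovered → point at 5; [8,9] uncovered → point at 9; [12,14] uncovered → point at 14; [17,18] uncovered → point at 18.
Points: 5, 9, 14, 18 (4 total).

5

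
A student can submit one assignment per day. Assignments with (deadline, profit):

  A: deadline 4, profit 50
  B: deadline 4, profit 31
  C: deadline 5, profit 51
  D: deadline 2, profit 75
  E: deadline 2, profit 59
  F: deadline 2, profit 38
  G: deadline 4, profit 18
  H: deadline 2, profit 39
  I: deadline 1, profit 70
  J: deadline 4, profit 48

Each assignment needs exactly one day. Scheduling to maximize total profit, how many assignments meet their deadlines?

Take jobs in profit order; each goes to the latest open slot no later than its deadline.
By profit: D(d2,75), I(d1,70), E(d2,59), C(d5,51), A(d4,50), J(d4,48), H(d2,39), F(d2,38), B(d4,31), G(d4,18)
D→slot 2; I→slot 1; E skipped; C→slot 5; A→slot 4; J→slot 3; H skipped; F skipped; B skipped; G skipped.
5 of 10 scheduled.

5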